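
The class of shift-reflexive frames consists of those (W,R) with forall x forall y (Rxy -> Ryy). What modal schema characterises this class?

The condition is shift-reflexivity. The T□ schema □(□s → s) defines it.

□(□s → s)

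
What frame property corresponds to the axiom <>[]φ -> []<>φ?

convergence

Suppose ◇□φ→□◇φ is valid. Take Rxy, Rxz and set V(φ)={w : Ryw}. Then □φ at y so ◇□φ at x, so □◇φ at x, so ◇φ at z, giving w with Rzw and Ryw.
Conversely, any frame satisfying forall x forall y forall z (Rxy & Rxz -> exists w (Ryw & Rzw)) validates the schema.
So the correspondent is convergence.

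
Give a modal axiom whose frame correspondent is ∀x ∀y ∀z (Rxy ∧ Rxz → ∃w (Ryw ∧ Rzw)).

◇□s → □◇s

The condition is convergence. The .2 schema ◇□s → □◇s defines it.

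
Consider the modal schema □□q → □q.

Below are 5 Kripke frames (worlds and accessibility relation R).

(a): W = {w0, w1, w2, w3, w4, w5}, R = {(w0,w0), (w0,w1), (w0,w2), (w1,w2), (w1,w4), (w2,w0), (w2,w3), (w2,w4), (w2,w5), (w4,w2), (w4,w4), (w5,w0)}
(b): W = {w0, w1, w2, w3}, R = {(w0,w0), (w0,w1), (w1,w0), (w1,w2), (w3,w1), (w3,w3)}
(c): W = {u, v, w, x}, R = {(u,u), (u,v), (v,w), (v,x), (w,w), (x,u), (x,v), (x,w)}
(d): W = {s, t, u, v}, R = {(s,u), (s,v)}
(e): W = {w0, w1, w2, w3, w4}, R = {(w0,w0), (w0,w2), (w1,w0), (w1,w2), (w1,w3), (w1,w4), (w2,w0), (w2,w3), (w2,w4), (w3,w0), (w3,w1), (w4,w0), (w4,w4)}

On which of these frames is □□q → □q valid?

none

The schema corresponds to density: ∀x ∀y (Rxy → ∃z (Rxz ∧ Rzy)).
(a): fails — Rw2w5 but no z with Rw2z and Rzw5.
(b): fails — Rw1w2 but no z with Rw1z and Rzw2.
(c): fails — Rvx but no z with Rvz and Rzx.
(d): fails — Rsu but no z with Rsz and Rzu.
(e): fails — Rw3w1 but no z with Rw3z and Rzw1.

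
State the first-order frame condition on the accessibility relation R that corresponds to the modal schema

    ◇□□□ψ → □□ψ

This is a Sahlqvist (Geach-type) schema ◇^1□^3ψ → □^2◇^0ψ.
Minimal-valuation argument: fix x; take any y with xR^1y and any z with xR^2z. Set V(ψ) to the set of worlds R-reachable from y in exactly 3 steps. Then □^3ψ holds at y, so the antecedent holds at x; validity forces ◇^0ψ at z, giving a w with zR^0w and yR^3w.
First-order correspondent: ∀x ∀y ∀z ((xRy ∧ xR²z) → ∃w (yR³w ∧ z = w)).

∀x ∀y ∀z ((xRy ∧ xR²z) → ∃w (yR³w ∧ z = w))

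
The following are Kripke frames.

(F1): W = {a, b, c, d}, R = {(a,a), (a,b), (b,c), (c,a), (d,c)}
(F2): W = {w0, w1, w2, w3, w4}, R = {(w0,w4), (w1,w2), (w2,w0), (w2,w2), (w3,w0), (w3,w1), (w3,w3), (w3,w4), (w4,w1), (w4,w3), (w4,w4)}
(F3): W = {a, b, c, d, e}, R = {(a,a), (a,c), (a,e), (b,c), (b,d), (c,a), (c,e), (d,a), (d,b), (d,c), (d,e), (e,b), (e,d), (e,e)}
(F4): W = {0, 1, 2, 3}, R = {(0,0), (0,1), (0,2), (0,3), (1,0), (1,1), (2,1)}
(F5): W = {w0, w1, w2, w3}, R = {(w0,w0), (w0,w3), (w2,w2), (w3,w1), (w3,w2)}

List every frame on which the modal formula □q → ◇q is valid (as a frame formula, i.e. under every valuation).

(F1), (F2), (F3)

The schema corresponds to seriality: ∀x ∃y Rxy.
(F1): ✓.
(F2): ✓.
(F3): ✓.
(F4): fails — world 3 has no successor.
(F5): fails — world w1 has no successor.
Valid on: (F1), (F2), (F3).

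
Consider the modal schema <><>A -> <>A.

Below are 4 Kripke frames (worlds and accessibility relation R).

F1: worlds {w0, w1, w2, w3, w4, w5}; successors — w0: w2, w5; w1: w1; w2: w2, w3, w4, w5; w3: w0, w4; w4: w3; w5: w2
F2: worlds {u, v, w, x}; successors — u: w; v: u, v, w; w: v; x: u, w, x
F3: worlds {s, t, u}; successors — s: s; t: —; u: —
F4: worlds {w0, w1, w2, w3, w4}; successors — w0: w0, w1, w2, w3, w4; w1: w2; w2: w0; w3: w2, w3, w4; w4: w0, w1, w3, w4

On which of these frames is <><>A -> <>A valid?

The schema corresponds to transitivity: forall x forall y forall z (Rxy & Ryz -> Rxz).
F1: fails — Rw5w2 and Rw2w4 but not Rw5w4.
F2: fails — Rxw and Rwv but not Rxv.
F3: satisfies the condition.
F4: fails — Rw1w2 and Rw2w0 but not Rw1w0.

F3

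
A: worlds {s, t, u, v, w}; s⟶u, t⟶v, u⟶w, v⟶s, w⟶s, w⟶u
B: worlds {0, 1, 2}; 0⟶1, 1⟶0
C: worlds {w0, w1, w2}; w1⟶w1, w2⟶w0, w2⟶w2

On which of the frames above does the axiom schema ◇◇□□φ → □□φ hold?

The schema corresponds to a generalized confluence (Geach) condition: ∀x ∀y ∀z ((xR²y ∧ xR²z) → ∃w (yR²w ∧ z = w)).
A: fails — tR²s, tR²s but no w* with sR²w* and s=w*.
B: ✓.
C: fails — w2R²w0, w2R²w0 but no w with w0R²w and w0=w.

B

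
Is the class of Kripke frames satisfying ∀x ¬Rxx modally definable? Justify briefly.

Not modally definable

Any modally definable frame class is closed under surjective bounded morphisms.
The 2-cycle (worlds a,b with a→b→a) is irreflexive, and the map sending every world to a single reflexive point • is a surjective bounded morphism (forth: every edge maps to (•,•); back: every world has a successor). So any modal formula valid on the 2-cycle is also valid on the reflexive point, which is not irreflexive.
So no modal formula (or set of formulas) defines exactly the irreflexive frames.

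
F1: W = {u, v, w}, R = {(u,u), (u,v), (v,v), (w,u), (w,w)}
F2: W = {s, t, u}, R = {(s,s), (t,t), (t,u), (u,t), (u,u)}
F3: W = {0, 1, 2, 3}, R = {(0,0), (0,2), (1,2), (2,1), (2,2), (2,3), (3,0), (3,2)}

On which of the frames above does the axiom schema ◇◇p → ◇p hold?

F2

The schema corresponds to transitivity: ∀x ∀y ∀z (Rxy ∧ Ryz → Rxz).
F1: fails — Rwu and Ruv but not Rwv.
F2: satisfies the condition.
F3: fails — R32 and R23 but not R33.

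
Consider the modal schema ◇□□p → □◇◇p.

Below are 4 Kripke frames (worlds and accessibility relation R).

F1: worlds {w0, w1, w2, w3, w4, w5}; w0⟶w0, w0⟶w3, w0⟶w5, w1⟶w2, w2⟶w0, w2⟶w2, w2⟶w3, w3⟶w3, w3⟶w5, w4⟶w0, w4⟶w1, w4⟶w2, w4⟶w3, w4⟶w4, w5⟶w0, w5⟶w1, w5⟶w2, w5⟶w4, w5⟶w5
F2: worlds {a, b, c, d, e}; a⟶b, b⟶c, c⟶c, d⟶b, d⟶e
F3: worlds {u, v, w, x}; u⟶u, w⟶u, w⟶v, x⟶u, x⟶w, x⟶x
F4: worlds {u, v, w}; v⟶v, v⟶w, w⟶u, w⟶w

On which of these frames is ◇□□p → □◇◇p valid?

The schema corresponds to a generalized confluence (Geach) condition: ∀x ∀y ∀z ((xRy ∧ xRz) → ∃w (yR²w ∧ zR²w)).
F1: satisfies the condition.
F2: fails — dRb, dRe but no w with bR²w and eR²w.
F3: fails — wRu, wRv but no t with uR²t and vR²t.
F4: fails — wRu, wRu but no t with uR²t and uR²t.
Valid on: F1.

F1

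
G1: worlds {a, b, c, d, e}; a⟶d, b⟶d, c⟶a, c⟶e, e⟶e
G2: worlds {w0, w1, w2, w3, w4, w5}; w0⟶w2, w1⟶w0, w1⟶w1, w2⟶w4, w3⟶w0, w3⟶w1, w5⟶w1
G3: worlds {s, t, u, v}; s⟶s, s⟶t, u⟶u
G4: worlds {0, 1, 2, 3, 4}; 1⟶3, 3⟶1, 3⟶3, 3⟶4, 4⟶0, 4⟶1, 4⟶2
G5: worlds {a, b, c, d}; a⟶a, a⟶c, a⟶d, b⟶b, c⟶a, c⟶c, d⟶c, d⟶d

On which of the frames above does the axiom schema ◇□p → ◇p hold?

G5

This is the axiom for a generalized confluence (Geach) condition; its first-order frame correspondent is ∀x ∀y (xRy → ∃w (yRw ∧ xRw)).
G1: fails — aRd but no w with dRw and aRw.
G2: fails — w0Rw2 but no w with w2Rw and w0Rw.
G3: fails — sRt but no w with tRw and sRw.
G4: fails — 4R0 but no w with 0Rw and 4Rw.
G5: ✓.
Valid on: G5.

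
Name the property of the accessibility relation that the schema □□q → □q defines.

Density

Suppose □□q→□q is valid. Take Rxy and set V(q)={w : xR²w}. Then □□q at x, so □q at x, so q at y, i.e. ∃z(Rxz∧Rzy).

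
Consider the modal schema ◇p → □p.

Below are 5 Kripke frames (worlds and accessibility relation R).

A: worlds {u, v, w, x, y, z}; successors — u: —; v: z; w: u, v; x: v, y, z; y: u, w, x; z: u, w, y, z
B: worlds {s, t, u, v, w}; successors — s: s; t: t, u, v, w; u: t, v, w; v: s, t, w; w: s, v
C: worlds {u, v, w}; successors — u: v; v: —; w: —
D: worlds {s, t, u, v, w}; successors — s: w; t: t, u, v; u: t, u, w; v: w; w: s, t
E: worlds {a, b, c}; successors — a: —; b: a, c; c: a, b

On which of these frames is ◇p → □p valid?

C

This is the axiom for partial functionality; its first-order frame correspondent is ∀x ∀y ∀z (Rxy ∧ Rxz → y = z).
A: fails — w sees both u and v.
B: fails — t sees both t and u.
C: condition met.
D: fails — t sees both t and u.
E: fails — b sees both a and c.
Valid on: C.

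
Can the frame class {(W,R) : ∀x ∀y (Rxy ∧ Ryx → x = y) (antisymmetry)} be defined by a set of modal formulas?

Not definable by any modal formula

If a class were modally definable it would be closed under surjective bounded morphisms (Goldblatt–Thomason).
The 6-cycle (worlds w0,w1,w2,w3,w4,w5 with w0→w1→w2→w3→w4→w5→w0) is antisymmetric. Sending even-indexed worlds to s and odd-indexed worlds to t is a surjective bounded morphism onto the two-world frame with s↔t, which is not antisymmetric.
So the class is not modally definable.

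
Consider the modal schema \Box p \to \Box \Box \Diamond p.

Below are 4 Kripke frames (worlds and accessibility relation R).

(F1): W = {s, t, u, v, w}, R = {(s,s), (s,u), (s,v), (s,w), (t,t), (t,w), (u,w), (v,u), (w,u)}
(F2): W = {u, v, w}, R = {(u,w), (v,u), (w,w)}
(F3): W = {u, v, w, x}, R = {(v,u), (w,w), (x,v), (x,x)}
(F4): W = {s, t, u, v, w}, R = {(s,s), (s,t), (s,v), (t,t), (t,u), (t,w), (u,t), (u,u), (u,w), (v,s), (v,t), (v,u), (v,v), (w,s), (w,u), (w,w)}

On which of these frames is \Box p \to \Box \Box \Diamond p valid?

(F4)

Frame correspondent (Sahlqvist): \forall x \forall z (x R^2 z \to \exists w (xRw \wedge zRw)) — i.e. a generalized confluence (Geach) condition.
(F1): fails — tR²w but no w* with tRw* and wRw*.
(F2): fails — vR²w but no t with vRt and wRt.
(F3): fails — xR²u but no t with xRt and uRt.
(F4): ✓.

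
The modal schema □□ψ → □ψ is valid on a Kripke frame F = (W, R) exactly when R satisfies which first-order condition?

density

Suppose □□ψ→□ψ is valid. Take Rxy and set V(ψ)={w : xR²w}. Then □□ψ at x, so □ψ at x, so ψ at y, i.e. ∃z(Rxz∧Rzy).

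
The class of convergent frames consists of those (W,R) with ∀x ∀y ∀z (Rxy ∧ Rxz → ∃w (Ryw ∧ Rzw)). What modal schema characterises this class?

This is convergence; the standard corresponding axiom is .2: ◇□r → □◇r.
Suppose ◇□r→□◇r is valid. Take Rxy, Rxz and set V(r)={w : Ryw}. Then □r at y so ◇□r at x, so □◇r at x, so ◇r at z, giving w with Rzw and Ryw.

◇□r → □◇r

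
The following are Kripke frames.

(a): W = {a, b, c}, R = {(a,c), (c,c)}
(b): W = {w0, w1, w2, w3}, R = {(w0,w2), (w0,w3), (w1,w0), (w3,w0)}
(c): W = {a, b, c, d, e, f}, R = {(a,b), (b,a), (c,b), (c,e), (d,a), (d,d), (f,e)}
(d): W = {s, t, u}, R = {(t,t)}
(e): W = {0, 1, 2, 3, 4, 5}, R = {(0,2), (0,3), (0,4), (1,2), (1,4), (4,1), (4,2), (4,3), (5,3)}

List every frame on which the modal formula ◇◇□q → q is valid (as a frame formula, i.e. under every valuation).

(d)

This is the axiom for a generalized confluence (Geach) condition; its first-order frame correspondent is ∀x ∀y (xR²y → ∃w (yRw ∧ x = w)).
(a): fails — aR²c but no w with cRw and a=w.
(b): fails — w0R²w0 but no w with w0Rw and w0=w.
(c): fails — aR²a but no w with aRw and a=w.
(d): satisfies the condition.
(e): fails — 0R²1 but no w with 1Rw and 0=w.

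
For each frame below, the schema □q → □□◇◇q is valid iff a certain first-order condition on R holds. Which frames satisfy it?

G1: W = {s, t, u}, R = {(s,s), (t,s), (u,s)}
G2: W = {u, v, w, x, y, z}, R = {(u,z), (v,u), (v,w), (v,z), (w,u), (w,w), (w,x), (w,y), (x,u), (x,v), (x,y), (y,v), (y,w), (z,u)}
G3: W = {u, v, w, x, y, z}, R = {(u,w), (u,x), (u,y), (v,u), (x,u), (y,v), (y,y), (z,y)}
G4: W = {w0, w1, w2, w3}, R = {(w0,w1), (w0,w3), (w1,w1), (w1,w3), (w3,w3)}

Frame correspondent (Sahlqvist): ∀x ∀z (xR²z → ∃w (xRw ∧ zR²w)) — i.e. a generalized confluence (Geach) condition.
G1: satisfies the condition.
G2: fails — uR²u but no t with uRt and uR²t.
G3: fails — vR²w but no t with vRt and wR²t.
G4: satisfies the condition.

G1, G4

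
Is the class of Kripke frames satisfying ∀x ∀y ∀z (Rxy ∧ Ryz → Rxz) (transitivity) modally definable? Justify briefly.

Definable; □q → □□q defines it

The condition is transitivity. A defining modal formula is □q → □□q.
Suppose □q→□□q is valid. Take Rxy, Ryz and set V(q)={w : Rxw}. Then □q at x, so □□q at x, so □q at y, so q at z, i.e. Rxz.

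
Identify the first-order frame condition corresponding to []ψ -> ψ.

Suppose □ψ→ψ is valid. At any x set V(ψ)={w : Rxw}. Then □ψ holds at x, so ψ holds at x, i.e. Rxx.
The converse is a direct semantic check.
So the correspondent is reflexivity.

reflexivity: forall x Rxx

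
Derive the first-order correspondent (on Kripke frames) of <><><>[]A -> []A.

This is a Sahlqvist (Geach-type) schema ◇^3□^1A → □^1◇^0A.
Minimal-valuation argument: fix x; take any y with xR^3y and any z with xR^1z. Set V(A) to the set of worlds R-reachable from y in exactly 1 step. Then □^1A holds at y, so the antecedent holds at x; validity forces ◇^0A at z, giving a w with zR^0w and yR^1w.
First-order correspondent: forall x forall y forall z ((x R^3 y & xRz) -> exists w (yRw & z = w)).

forall x forall y forall z ((x R^3 y & xRz) -> exists w (yRw & z = w))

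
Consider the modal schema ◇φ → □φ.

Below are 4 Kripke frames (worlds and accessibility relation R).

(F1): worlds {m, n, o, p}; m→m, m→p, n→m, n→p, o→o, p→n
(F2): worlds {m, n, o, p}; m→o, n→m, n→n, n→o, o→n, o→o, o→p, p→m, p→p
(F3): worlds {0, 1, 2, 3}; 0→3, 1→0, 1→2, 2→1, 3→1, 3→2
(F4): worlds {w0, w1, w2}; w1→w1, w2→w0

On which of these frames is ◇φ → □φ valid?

(F4)

Frame correspondent (Sahlqvist): ∀x ∀y ∀z (Rxy ∧ Rxz → y = z) — i.e. partial functionality.
(F1): fails — m sees both m and p.
(F2): fails — n sees both m and n.
(F3): fails — 1 sees both 0 and 2.
(F4): satisfies the condition.
Valid on: (F4).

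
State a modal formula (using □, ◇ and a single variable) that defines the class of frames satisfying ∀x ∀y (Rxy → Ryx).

This is symmetry; the standard corresponding axiom is B: s → □◇s.
Suppose s→□◇s is valid. Take Rxy and set V(s)={x}. Then s at x, so □◇s at x, so ◇s at y, so some z with Ryz has s; z=x, i.e. Ryx.

s → □◇s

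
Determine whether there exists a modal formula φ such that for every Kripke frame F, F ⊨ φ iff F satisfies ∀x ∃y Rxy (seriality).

Definable; □p → ◇p defines it

Yes: it is seriality, defined by the D schema □p → ◇p.
Suppose □p→◇p is valid. At any x set V(p)=W. Then □p at x, so ◇p at x, so x has a successor.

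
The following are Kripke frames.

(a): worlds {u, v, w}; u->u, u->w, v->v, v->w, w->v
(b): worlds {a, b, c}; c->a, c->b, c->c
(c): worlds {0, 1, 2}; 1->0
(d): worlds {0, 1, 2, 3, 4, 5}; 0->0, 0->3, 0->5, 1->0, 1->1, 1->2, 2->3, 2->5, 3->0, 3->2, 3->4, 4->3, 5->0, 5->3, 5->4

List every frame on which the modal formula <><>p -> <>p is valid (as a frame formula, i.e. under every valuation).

Frame correspondent (Sahlqvist): forall x forall y forall z (Rxy & Ryz -> Rxz) — i.e. transitivity.
(a): fails — Ruw and Rwv but not Ruv.
(b): holds.
(c): holds.
(d): fails — R10 and R03 but not R13.

(b), (c)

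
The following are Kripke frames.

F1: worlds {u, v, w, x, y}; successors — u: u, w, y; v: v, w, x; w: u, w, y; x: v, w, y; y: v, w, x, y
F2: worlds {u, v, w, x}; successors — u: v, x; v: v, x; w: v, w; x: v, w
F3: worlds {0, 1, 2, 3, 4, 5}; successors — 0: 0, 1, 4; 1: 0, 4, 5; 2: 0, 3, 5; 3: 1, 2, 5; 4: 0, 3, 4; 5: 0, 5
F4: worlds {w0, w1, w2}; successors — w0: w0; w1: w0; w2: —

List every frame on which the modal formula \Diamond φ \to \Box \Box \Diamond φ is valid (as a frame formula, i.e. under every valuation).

F4

The schema corresponds to a generalized confluence (Geach) condition: \forall x \forall y \forall z ((xRy \wedge x R^2 z) \to \exists w (y = w \wedge zRw)).
F1: fails — uRu, uR²v but no t with u=t and vRt.
F2: fails — uRx, uR²w but no t with x=t and wRt.
F3: fails — 0R0, 0R²3 but no w with 0=w and 3Rw.
F4: holds.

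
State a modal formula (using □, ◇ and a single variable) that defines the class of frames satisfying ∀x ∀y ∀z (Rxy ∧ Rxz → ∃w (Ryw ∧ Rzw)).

The condition is convergence. The .2 schema ◇□ψ → □◇ψ defines it.

◇□ψ → □◇ψ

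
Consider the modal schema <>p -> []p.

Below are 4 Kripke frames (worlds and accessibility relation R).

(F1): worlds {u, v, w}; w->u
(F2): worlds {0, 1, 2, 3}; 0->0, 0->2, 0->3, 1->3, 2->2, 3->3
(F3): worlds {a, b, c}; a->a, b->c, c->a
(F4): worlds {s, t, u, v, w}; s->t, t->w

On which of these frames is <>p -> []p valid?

This is the axiom for partial functionality; its first-order frame correspondent is forall x forall y forall z (Rxy & Rxz -> y = z).
(F1): holds.
(F2): fails — 0 sees both 0 and 2.
(F3): holds.
(F4): holds.
Valid on: (F1), (F3), (F4).

(F1), (F3), (F4)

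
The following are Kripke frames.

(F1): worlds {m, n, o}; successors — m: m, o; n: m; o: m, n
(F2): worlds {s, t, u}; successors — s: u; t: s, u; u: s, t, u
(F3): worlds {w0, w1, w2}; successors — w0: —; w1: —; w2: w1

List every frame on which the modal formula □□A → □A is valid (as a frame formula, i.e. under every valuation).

Frame correspondent (Sahlqvist): ∀x ∀y (Rxy → ∃z (Rxz ∧ Rzy)) — i.e. density.
(F1): fails — Ron but no z with Roz and Rzn.
(F2): satisfies the condition.
(F3): fails — Rw2w1 but no z with Rw2z and Rzw1.

(F2)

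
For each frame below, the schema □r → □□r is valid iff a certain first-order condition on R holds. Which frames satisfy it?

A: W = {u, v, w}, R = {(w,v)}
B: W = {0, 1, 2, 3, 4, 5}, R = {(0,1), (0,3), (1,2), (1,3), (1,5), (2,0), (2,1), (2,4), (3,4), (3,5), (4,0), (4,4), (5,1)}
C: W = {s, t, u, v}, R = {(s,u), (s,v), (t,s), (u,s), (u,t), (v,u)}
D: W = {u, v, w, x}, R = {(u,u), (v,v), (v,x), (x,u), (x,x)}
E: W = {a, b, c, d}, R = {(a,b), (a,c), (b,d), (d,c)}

Frame correspondent (Sahlqvist): ∀x ∀y ∀z (Rxy ∧ Ryz → Rxz) — i.e. transitivity.
A: condition met.
B: fails — R34 and R40 but not R30.
C: fails — Rus and Rsv but not Ruv.
D: fails — Rvx and Rxu but not Rvu.
E: fails — Rab and Rbd but not Rad.
Valid on: A.

A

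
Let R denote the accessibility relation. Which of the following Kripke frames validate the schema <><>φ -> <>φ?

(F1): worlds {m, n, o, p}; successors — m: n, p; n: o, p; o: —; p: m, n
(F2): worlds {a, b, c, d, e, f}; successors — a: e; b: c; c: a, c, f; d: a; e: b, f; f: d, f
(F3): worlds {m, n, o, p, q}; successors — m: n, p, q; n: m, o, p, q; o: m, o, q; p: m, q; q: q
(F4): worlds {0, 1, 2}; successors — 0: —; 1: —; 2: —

(F4)

The schema corresponds to transitivity: forall x forall y forall z (Rxy & Ryz -> Rxz).
(F1): fails — Rpm and Rmp but not Rpp.
(F2): fails — Rbc and Rcf but not Rbf.
(F3): fails — Rom and Rmn but not Ron.
(F4): ✓.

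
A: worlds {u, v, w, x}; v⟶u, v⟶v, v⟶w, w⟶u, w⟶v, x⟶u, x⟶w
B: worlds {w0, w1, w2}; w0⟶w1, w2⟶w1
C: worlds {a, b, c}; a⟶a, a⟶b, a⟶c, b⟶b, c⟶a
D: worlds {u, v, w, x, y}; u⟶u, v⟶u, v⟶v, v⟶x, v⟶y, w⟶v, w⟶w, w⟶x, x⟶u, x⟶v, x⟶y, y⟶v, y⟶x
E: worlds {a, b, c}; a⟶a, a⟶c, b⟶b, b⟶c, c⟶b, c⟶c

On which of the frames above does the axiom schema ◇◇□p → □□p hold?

The schema corresponds to a generalized confluence (Geach) condition: ∀x ∀y ∀z ((xR²y ∧ xR²z) → ∃w (yRw ∧ z = w)).
A: fails — vR²u, vR²u but no t with uRt and u=t.
B: ✓.
C: fails — aR²b, aR²a but no w with bRw and a=w.
D: fails — vR²u, vR²v but no t with uRt and v=t.
E: fails — aR²a, aR²b but no w with aRw and b=w.

B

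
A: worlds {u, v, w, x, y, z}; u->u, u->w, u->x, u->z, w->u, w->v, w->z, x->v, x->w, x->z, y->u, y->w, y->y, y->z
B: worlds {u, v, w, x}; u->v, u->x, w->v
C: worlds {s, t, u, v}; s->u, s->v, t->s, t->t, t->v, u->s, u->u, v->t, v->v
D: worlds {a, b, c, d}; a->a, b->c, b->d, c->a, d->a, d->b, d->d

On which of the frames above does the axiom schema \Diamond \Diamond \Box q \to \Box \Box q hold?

B

Frame correspondent (Sahlqvist): \forall x \forall y \forall z ((x R^2 y \wedge x R^2 z) \to \exists w (yRw \wedge z = w)) — i.e. a generalized confluence (Geach) condition.
A: fails — uR²u, uR²v but no t with uRt and v=t.
B: holds.
C: fails — sR²s, sR²s but no w with sRw and s=w.
D: fails — bR²a, bR²b but no w with aRw and b=w.
Valid on: B.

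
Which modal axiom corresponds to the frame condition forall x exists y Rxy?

This is seriality; the standard corresponding axiom is D: □ψ → ◇ψ.
Suppose □ψ→◇ψ is valid. At any x set V(ψ)=W. Then □ψ at x, so ◇ψ at x, so x has a successor.

□ψ → ◇ψ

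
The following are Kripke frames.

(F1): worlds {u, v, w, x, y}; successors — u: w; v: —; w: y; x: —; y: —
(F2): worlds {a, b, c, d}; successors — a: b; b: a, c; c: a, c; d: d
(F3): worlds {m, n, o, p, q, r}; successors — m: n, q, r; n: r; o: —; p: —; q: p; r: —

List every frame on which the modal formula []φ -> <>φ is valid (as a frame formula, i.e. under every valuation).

The schema corresponds to seriality: forall x exists y Rxy.
(F1): fails — world v has no successor.
(F2): ✓.
(F3): fails — world o has no successor.

(F2)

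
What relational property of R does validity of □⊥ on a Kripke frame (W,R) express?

□⊥ is valid iff no world has any successor (otherwise □⊥ fails at any world with one).

Emptiness of R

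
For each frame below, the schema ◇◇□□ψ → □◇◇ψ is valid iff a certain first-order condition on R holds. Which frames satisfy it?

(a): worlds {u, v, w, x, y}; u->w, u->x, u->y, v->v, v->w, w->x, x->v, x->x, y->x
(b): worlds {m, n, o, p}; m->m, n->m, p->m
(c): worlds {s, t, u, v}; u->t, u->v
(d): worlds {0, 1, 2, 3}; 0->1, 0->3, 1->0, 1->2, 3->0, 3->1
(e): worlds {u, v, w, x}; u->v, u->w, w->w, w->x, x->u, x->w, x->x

The schema corresponds to a generalized confluence (Geach) condition: ∀x ∀y ∀z ((xR²y ∧ xRz) → ∃w (yR²w ∧ zR²w)).
(a): ✓.
(b): ✓.
(c): ✓.
(d): fails — 0R²2, 0R1 but no w with 2R²w and 1R²w.
(e): fails — uR²w, uRv but no t with wR²t and vR²t.

(a), (b), (c)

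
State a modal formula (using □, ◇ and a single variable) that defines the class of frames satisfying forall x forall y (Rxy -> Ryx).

The condition is symmetry. The B schema s → □◇s defines it.
Suppose s→□◇s is valid. Take Rxy and set V(s)={x}. Then s at x, so □◇s at x, so ◇s at y, so some z with Ryz has s; z=x, i.e. Ryx.

s → □◇s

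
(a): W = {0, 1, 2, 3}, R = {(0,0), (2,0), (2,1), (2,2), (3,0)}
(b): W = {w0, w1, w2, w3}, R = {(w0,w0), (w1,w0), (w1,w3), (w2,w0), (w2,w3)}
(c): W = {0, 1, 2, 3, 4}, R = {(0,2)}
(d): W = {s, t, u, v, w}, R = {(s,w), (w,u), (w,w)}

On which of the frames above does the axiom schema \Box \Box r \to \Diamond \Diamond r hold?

This is the axiom for a generalized confluence (Geach) condition; its first-order frame correspondent is \forall x \exists w (x R^2 w \wedge x R^2 w).
(a): fails — at 1 but no w with 1R²w and 1R²w.
(b): fails — at w3 but no w with w3R²w and w3R²w.
(c): fails — at 0 but no w with 0R²w and 0R²w.
(d): fails — at t but no w* with tR²w* and tR²w*.

none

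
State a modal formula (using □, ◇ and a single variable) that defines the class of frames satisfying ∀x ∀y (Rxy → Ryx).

A defining formula is r → □◇r (the B axiom).

r → □◇r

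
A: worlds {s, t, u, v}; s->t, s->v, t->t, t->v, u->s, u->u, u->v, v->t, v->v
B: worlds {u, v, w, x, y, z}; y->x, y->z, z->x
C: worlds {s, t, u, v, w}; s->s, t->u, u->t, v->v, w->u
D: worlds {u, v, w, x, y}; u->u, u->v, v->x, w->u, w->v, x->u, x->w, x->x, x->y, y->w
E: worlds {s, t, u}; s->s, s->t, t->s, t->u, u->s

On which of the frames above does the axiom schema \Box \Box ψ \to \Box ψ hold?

A

The schema corresponds to density: \forall x \forall y (Rxy \to \exists z (Rxz \wedge Rzy)).
A: holds.
B: fails — Ryz but no t with Ryt and Rtz.
C: fails — Rwu but no z with Rwz and Rzu.
D: fails — Ryw but no z with Ryz and Rzw.
E: fails — Rtu but no z with Rtz and Rzu.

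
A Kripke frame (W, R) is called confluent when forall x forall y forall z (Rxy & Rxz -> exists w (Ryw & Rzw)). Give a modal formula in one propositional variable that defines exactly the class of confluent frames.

◇□r → □◇r

The condition is convergence. The .2 schema ◇□r → □◇r defines it.
Suppose ◇□r→□◇r is valid. Take Rxy, Rxz and set V(r)={w : Ryw}. Then □r at y so ◇□r at x, so □◇r at x, so ◇r at z, giving w with Rzw and Ryw.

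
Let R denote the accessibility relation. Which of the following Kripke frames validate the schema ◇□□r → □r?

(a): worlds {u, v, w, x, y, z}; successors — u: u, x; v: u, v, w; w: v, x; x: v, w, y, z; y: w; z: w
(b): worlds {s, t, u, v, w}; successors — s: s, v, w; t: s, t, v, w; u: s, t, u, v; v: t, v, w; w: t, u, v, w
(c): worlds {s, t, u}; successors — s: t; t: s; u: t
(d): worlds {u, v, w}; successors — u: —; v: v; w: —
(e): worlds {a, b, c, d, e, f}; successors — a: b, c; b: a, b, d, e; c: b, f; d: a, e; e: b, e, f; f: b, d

The schema corresponds to a generalized confluence (Geach) condition: ∀x ∀y ∀z ((xRy ∧ xRz) → ∃w (yR²w ∧ z = w)).
(a): fails — xRv, xRy but no t with vR²t and y=t.
(b): ✓.
(c): ✓.
(d): ✓.
(e): fails — aRc, aRc but no w with cR²w and c=w.
Valid on: (b), (c), (d).

(b), (c), (d)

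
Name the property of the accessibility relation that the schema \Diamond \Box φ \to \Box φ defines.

This is frame-equivalent to ◇φ → □◇φ (substitute ¬φ for φ and contrapose).
Suppose ◇φ→□◇φ is valid. Take Rxy, Rxz and set V(φ)={y}. Then ◇φ at x, so □◇φ at x, so ◇φ at z, so some w with Rzw has φ; w=y, i.e. Rzy. By symmetry of the argument, Ryz.
Conversely, any frame satisfying \forall x \forall y \forall z (Rxy \wedge Rxz \to Ryz) validates the schema.
So the correspondent is the Euclidean property.

the Euclidean property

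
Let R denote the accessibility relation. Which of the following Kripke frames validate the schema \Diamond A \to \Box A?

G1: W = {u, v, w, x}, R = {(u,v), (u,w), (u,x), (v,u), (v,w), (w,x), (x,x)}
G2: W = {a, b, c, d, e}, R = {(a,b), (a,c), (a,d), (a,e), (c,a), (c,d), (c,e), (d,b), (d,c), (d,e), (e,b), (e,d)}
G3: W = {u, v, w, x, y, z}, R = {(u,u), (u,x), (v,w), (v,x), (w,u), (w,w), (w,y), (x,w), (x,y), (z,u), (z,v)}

none

Frame correspondent (Sahlqvist): \forall x \forall y \forall z (Rxy \wedge Rxz \to y = z) — i.e. partial functionality.
G1: fails — u sees both v and w.
G2: fails — a sees both b and c.
G3: fails — u sees both u and x.
Valid on no frame.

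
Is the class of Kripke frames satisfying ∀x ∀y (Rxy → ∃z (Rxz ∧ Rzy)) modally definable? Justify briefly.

Yes — defined by □□r → □r

Yes: it is density, defined by the C4 schema □□r → □r.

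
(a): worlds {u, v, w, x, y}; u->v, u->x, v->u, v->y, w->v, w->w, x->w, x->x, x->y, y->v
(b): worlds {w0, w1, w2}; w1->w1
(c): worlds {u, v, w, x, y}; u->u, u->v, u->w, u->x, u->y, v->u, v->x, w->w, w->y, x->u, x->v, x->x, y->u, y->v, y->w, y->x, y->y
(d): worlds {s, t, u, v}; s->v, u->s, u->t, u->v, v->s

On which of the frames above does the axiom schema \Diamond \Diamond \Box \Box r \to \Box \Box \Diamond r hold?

Frame correspondent (Sahlqvist): \forall x \forall y \forall z ((x R^2 y \wedge x R^2 z) \to \exists w (y R^2 w \wedge zRw)) — i.e. a generalized confluence (Geach) condition.
(a): fails — uR²u, uR²y but no t with uR²t and yRt.
(b): satisfies the condition.
(c): satisfies the condition.
(d): fails — sR²s, sR²s but no w with sR²w and sRw.

(b), (c)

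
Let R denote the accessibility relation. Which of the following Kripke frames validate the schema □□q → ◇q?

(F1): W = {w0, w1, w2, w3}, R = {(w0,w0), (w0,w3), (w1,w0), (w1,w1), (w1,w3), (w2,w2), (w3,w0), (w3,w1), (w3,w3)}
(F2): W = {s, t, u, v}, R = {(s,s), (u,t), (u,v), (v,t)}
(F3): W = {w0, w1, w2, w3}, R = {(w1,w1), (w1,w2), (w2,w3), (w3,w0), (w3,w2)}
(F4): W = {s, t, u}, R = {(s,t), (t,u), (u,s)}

(F1)

This is the axiom for a generalized confluence (Geach) condition; its first-order frame correspondent is ∀x ∃w (xR²w ∧ xRw).
(F1): ✓.
(F2): fails — at t but no w with tR²w and tRw.
(F3): fails — at w0 but no w with w0R²w and w0Rw.
(F4): fails — at s but no w with sR²w and sRw.
Valid on: (F1).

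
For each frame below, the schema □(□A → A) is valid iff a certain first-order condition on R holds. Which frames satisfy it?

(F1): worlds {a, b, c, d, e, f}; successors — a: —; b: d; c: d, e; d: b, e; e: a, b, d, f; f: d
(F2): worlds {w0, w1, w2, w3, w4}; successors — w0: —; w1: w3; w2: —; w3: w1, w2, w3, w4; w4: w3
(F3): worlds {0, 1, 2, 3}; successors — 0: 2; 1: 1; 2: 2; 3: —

Frame correspondent (Sahlqvist): ∀x ∀y (Rxy → Ryy) — i.e. shift-reflexivity.
(F1): fails — Reb but not Rbb.
(F2): fails — Rw3w1 but not Rw1w1.
(F3): satisfies the condition.

(F3)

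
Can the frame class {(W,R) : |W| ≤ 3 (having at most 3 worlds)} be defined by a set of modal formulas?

No

Modal frame validity is preserved under disjoint unions.
Any modal formula valid on each of 4 disjoint one-world frames is valid on their disjoint union (validity is preserved under disjoint unions). Each one-world frame has |W|=1≤3, but the union has |W|=4.
So no modal formula (or set of formulas) defines exactly the |W|≤3 frames.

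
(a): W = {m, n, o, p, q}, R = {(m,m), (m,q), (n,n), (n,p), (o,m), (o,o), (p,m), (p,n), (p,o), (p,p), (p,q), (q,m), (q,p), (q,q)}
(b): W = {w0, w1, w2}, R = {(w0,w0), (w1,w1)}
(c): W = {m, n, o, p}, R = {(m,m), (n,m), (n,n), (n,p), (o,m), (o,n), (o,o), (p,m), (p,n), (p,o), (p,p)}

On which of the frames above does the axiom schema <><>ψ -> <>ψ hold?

(b)

This is the axiom for transitivity; its first-order frame correspondent is forall x forall y forall z (Rxy & Ryz -> Rxz).
(a): fails — Rom and Rmq but not Roq.
(b): ✓.
(c): fails — Ron and Rnp but not Rop.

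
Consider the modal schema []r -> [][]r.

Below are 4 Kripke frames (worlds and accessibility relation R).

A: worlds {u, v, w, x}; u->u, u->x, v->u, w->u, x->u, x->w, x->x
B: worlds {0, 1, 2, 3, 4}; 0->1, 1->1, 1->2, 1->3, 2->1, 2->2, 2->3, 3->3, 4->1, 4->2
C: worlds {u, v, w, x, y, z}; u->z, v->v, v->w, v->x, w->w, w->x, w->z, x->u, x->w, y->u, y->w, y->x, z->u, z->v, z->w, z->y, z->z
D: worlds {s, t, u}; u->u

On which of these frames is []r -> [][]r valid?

D

The schema corresponds to transitivity: forall x forall y forall z (Rxy & Ryz -> Rxz).
A: fails — Rwu and Rux but not Rwx.
B: fails — R01 and R12 but not R02.
C: fails — Ruz and Rzw but not Ruw.
D: holds.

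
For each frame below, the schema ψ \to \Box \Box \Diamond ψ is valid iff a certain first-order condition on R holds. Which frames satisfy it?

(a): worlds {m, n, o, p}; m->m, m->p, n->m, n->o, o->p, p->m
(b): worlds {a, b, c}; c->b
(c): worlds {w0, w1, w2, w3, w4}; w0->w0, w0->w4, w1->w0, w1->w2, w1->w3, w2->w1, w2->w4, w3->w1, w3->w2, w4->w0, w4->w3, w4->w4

This is the axiom for a generalized confluence (Geach) condition; its first-order frame correspondent is \forall x \forall z (x R^2 z \to \exists w (x = w \wedge zRw)).
(a): fails — nR²m but no w with n=w and mRw.
(b): ✓.
(c): fails — w0R²w3 but no w with w0=w and w3Rw.

(b)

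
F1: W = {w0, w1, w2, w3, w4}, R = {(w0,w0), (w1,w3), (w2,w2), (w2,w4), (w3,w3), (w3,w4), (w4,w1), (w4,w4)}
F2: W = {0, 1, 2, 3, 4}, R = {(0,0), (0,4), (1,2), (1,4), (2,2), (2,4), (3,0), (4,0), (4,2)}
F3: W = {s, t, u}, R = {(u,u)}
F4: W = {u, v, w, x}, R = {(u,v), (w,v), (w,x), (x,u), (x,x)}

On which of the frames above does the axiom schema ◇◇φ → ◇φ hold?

Frame correspondent (Sahlqvist): ∀x ∀y ∀z (Rxy ∧ Ryz → Rxz) — i.e. transitivity.
F1: fails — Rw2w4 and Rw4w1 but not Rw2w1.
F2: fails — R04 and R42 but not R02.
F3: holds.
F4: fails — Rwx and Rxu but not Rwu.

F3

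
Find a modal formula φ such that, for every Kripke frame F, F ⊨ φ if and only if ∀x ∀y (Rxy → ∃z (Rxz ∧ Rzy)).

This is density; the standard corresponding axiom is C4: □□s → □s.
Suppose □□s→□s is valid. Take Rxy and set V(s)={w : xR²w}. Then □□s at x, so □s at x, so s at y, i.e. ∃z(Rxz∧Rzy).

□□s → □s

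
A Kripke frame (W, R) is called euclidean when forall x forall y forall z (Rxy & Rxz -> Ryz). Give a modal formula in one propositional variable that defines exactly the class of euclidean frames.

◇r → □◇r

The condition is the Euclidean property. The 5 schema ◇r → □◇r defines it.
Suppose ◇r→□◇r is valid. Take Rxy, Rxz and set V(r)={y}. Then ◇r at x, so □◇r at x, so ◇r at z, so some w with Rzw has r; w=y, i.e. Rzy. By symmetry of the argument, Ryz.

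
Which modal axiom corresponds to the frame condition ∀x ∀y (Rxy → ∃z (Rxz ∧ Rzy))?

A defining formula is □□r → □r (the C4 axiom).

□□r → □r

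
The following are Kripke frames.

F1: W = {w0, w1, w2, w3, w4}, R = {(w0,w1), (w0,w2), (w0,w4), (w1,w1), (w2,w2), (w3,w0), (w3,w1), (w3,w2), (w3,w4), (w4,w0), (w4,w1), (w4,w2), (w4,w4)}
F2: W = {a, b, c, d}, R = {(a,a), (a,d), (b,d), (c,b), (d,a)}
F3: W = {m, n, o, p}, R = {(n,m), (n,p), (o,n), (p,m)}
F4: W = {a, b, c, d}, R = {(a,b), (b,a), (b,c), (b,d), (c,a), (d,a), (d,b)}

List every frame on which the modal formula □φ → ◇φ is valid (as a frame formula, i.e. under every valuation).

This is the axiom for seriality; its first-order frame correspondent is ∀x ∃y Rxy.
F1: condition met.
F2: condition met.
F3: fails — world m has no successor.
F4: condition met.
Valid on: F1, F2, F4.

F1, F2, F4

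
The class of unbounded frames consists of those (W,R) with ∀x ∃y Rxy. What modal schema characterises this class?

□q → ◇q

A defining formula is □q → ◇q (the D axiom).
Suppose □q→◇q is valid. At any x set V(q)=W. Then □q at x, so ◇q at x, so x has a successor.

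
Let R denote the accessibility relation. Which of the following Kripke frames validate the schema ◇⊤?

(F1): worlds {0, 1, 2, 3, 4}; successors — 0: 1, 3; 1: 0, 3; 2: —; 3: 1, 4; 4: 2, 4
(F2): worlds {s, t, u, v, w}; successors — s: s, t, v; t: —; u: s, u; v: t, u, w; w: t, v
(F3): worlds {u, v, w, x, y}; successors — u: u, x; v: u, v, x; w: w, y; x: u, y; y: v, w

The schema corresponds to seriality: ∀x ∃y Rxy.
(F1): fails — world 2 has no successor.
(F2): fails — world t has no successor.
(F3): holds.
Valid on: (F3).

(F3)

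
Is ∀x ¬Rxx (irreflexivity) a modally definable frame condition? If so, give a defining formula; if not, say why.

Modal frame validity is preserved under surjective bounded morphisms.
The 3-cycle (worlds 0,1,2 with 0→1→2→0) is irreflexive, and the map sending every world to a single reflexive point • is a surjective bounded morphism (forth: every edge maps to (•,•); back: every world has a successor). So any modal formula valid on the 3-cycle is also valid on the reflexive point, which is not irreflexive.
So no modal formula (or set of formulas) defines exactly the irreflexive frames.

Not modally definable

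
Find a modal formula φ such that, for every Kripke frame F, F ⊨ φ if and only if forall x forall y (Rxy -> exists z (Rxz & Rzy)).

□□ψ → □ψ

A defining formula is □□ψ → □ψ (the C4 axiom).
Suppose □□ψ→□ψ is valid. Take Rxy and set V(ψ)={w : xR²w}. Then □□ψ at x, so □ψ at x, so ψ at y, i.e. ∃z(Rxz∧Rzy).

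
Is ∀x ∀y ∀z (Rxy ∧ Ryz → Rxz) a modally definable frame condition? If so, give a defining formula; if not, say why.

This is a Sahlqvist condition; the 4 axiom □q → □□q defines it.

Definable; □q → □□q defines it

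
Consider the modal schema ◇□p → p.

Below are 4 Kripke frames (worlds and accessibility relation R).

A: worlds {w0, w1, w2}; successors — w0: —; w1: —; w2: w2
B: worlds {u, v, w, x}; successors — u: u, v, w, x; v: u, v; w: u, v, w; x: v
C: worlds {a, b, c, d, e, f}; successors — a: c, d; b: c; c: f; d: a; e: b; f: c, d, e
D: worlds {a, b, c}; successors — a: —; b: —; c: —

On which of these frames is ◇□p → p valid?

This is the axiom for symmetry; its first-order frame correspondent is ∀x ∀y (Rxy → Ryx).
A: holds.
B: fails — Rux but not Rxu.
C: fails — Rbc but not Rcb.
D: holds.

A, D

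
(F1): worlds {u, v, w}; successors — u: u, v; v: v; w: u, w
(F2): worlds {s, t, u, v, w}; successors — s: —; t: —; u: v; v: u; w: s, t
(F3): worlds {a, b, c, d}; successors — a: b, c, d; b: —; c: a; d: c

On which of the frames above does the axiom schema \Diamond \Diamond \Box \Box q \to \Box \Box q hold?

(F2)

This is the axiom for a generalized confluence (Geach) condition; its first-order frame correspondent is \forall x \forall y \forall z ((x R^2 y \wedge x R^2 z) \to \exists w (y R^2 w \wedge z = w)).
(F1): fails — uR²v, uR²u but no t with vR²t and u=t.
(F2): satisfies the condition.
(F3): fails — aR²c, aR²a but no w with cR²w and a=w.
Valid on: (F2).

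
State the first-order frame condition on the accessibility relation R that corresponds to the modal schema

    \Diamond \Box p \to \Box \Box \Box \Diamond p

This is a Sahlqvist (Geach-type) schema ◇^1□^1p → □^3◇^1p.
First-order correspondent: \forall x \forall y \forall z ((xRy \wedge x R^3 z) \to \exists w (yRw \wedge zRw)).

\forall x \forall y \forall z ((xRy \wedge x R^3 z) \to \exists w (yRw \wedge zRw))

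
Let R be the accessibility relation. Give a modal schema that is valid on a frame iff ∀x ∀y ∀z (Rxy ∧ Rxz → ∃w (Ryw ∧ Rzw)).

◇□p → □◇p

The condition is convergence. The .2 schema ◇□p → □◇p defines it.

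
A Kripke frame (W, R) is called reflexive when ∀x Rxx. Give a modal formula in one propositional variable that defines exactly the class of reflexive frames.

The condition is reflexivity. The T schema □ψ → ψ defines it.

□ψ → ψ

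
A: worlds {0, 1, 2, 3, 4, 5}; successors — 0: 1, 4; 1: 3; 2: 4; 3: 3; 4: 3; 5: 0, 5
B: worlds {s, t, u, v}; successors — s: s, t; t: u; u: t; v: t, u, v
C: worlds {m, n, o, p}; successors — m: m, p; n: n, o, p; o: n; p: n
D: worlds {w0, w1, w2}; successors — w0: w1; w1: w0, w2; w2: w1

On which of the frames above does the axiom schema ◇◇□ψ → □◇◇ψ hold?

This is the axiom for a generalized confluence (Geach) condition; its first-order frame correspondent is ∀x ∀y ∀z ((xR²y ∧ xRz) → ∃w (yRw ∧ zR²w)).
A: fails — 5R²0, 5R0 but no w with 0Rw and 0R²w.
B: fails — sR²t, sRt but no w with tRw and tR²w.
C: ✓.
D: ✓.

C, D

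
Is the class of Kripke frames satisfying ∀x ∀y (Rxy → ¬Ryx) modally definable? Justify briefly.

No

If a class were modally definable it would be closed under surjective bounded morphisms (Goldblatt–Thomason).
The 4-cycle (worlds 0,1,2,3 with 0→1→2→3→0) is asymmetric. Mapping every world to a single reflexive point • is a surjective bounded morphism, and the reflexive point is not asymmetric (R•• but asymmetry requires ¬R••).
So the class is not modally definable.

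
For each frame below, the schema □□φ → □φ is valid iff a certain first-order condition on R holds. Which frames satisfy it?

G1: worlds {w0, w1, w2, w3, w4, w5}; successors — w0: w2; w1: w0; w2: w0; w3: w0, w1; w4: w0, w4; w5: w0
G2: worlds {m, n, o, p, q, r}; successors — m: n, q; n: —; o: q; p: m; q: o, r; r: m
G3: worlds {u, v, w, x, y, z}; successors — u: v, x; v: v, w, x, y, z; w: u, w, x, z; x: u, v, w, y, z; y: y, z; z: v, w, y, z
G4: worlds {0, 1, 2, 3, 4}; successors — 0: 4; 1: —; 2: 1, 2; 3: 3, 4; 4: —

G3

The schema corresponds to density: ∀x ∀y (Rxy → ∃z (Rxz ∧ Rzy)).
G1: fails — Rw1w0 but no z with Rw1z and Rzw0.
G2: fails — Rpm but no z with Rpz and Rzm.
G3: holds.
G4: fails — R04 but no z with R0z and Rz4.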